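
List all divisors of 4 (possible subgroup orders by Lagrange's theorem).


Lagrange's theorem: |H| divides |G|
|G| = 4
Divisors of 4: 1, 2, 4

Possible subgroup orders: {1, 2, 4}


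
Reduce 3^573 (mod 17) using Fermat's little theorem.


Fermat's little theorem: if p is prime and gcd(a,p)=1, then a^(p-1) ≡ 1 (mod p)
p = 17 is prime, gcd(3,17) = 1
Reduce exponent: 573 mod 16 = 13
So 3^573 ≡ 3^13 (mod 17)
3^13 mod 17 = 12

3^573 ≡ 12 (mod 17)


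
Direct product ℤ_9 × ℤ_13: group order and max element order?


|ℤ_9 × ℤ_13| = 9 × 13 = 117
Max element order = lcm(9,13) = 117
Cyclic? Yes (gcd=1)

|ℤ_9×ℤ_13| = 117, max element order = 117


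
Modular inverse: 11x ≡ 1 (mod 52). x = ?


Use the extended Euclidean algorithm to write 1 = 11·s + 52·t; then s mod 52 is the inverse.
Euclidean algorithm:
  11 = 0·52 + 11
  52 = 4·11 + 8
  11 = 1·8 + 3
  8 = 2·3 + 2
  3 = 1·2 + 1
  2 = 2·1 + 0
gcd(11,52) = 1
Back-substitution gives: 11·(19) + 52·(-4) = 1
So 11⁻¹ ≡ 19 ≡ 19 (mod 52)
Check: 11 × 19 = 209 ≡ 1 (mod 52) ✓

11⁻¹ ≡ 19 (mod 52)


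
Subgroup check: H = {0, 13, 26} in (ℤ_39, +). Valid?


Subgroup test for H = {0, 13, 26} in (ℤ_39, +):
(1) 0 ∈ H? Yes
(2) Closure: for all a,b ∈ H, (a+b) mod 39 ∈ H? Yes
(3) Inverses: for all a ∈ H, -a mod 39 ∈ H? Yes

Yes, H is a subgroup of ℤ_39


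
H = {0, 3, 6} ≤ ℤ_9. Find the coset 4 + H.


4 + H = {4 + h (mod 9) : h ∈ H}
4+0=4, 4+3=7, 4+6=1
4 + H = {1, 4, 7} = 1 + H

4 + H = {1, 4, 7}


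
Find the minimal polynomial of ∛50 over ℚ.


∛50 satisfies x³ - 50 = 0, irreducible over ℚ (no rational root; 50 is not a perfect cube)

Minimal polynomial: x³ - 50


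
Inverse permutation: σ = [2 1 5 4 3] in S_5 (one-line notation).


To find σ⁻¹, swap domain and range:
σ(1) = 2 → σ⁻¹(2) = 1
σ(2) = 1 → σ⁻¹(1) = 2
σ(3) = 5 → σ⁻¹(5) = 3
σ(4) = 4 → σ⁻¹(4) = 4
σ(5) = 3 → σ⁻¹(3) = 5

σ⁻¹ = [2 1 5 4 3]


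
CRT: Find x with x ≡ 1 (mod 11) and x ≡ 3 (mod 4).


m₁ = 11, m₂ = 4, gcd = 1, so CRT applies. M = m₁·m₂ = 44
Let M₁ = M/m₁ = 4, M₂ = M/m₂ = 11
Find y₁ ≡ M₁⁻¹ (mod m₁): 4⁻¹ ≡ 3 (mod 11)
Find y₂ ≡ M₂⁻¹ (mod m₂): 11⁻¹ ≡ 3 (mod 4)
x = a₁·M₁·y₁ + a₂·M₂·y₂ = 1·4·3 + 3·11·3 = 111
Reduce mod 44: x ≡ 23
Check: 23 mod 11 = 1 ✓, 23 mod 4 = 3 ✓

x ≡ 23 (mod 44)


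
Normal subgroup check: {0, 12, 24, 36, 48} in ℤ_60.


H = {0, 12, 24, 36, 48} in ℤ_60
ℤ_60 is abelian; every subgroup of an abelian group is normal

Yes, normal subgroup


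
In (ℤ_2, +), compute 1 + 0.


Operation: addition mod 2
1 + 0 = (a + b) mod 2 with a = 1, b = 0

1 + 0 = 1


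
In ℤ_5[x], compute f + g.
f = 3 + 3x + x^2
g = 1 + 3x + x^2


Add coefficients mod 5:
x^0: 3 + 1 = 4 (mod 5)
x^1: 3 + 3 = 1 (mod 5)
x^2: 1 + 1 = 2 (mod 5)
Result: 4 + x + 2x^2

f + g = 4 + x + 2x^2


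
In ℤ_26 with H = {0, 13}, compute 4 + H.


4 + H = {4 + h (mod 26) : h ∈ H}
4+0=4, 4+13=17

4 + H = {4, 17}


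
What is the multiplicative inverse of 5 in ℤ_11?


Use the extended Euclidean algorithm to write 1 = 5·s + 11·t; then s mod 11 is the inverse.
Euclidean algorithm:
  5 = 0·11 + 5
  11 = 2·5 + 1
  5 = 5·1 + 0
gcd(5,11) = 1
Back-substitution gives: 5·(-2) + 11·(1) = 1
So 5⁻¹ ≡ -2 ≡ 9 (mod 11)
Check: 5 × 9 = 45 ≡ 1 (mod 11) ✓

5⁻¹ ≡ 9 (mod 11)


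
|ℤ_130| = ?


ℤ_n has n elements.

|ℤ_130| = 130


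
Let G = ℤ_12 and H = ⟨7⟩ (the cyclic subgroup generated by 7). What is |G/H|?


|⟨7⟩| = n / gcd(7, 12) = 12 / 1 = 12
H is normal (ℤ_12 is abelian).
|G/H| = |G| / |H| = 12 / 12 = 1

|G/H| = 1


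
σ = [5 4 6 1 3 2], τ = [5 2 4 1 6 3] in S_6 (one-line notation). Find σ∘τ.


σ∘τ: apply τ first, then σ
1 →τ 5 →σ 3
2 →τ 2 →σ 4
3 →τ 4 →σ 1
4 →τ 1 →σ 5
5 →τ 6 →σ 2
6 →τ 3 →σ 6

σ∘τ = [3 4 1 5 2 6]


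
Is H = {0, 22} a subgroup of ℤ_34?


Subgroup test for H = {0, 22} in (ℤ_34, +):
(1) 0 ∈ H? Yes
(2) Closure: for all a,b ∈ H, (a+b) mod 34 ∈ H? No  [counterexample: 22 + 22 = 10 ∉ H]
(3) Inverses: for all a ∈ H, -a mod 34 ∈ H? No

No, H is not a subgroup of ℤ_34


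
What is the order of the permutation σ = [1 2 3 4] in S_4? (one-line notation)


Cycle decomposition: identity (all elements fixed)
Order = 1 (identity has order 1)

ord(σ) = 1


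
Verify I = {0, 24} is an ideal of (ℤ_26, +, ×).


Check ideal conditions for I = {0, 24} in ℤ_26:
(1) I is an additive subgroup? No
(2) For r ∈ ℤ_26 and a ∈ I: r·a ∈ I? No  [counterexample: r=2, a=24, r·a mod 26 = 22 ∉ I]

No, I is not an ideal of ℤ_26


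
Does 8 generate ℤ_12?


g generates ℤ_n iff gcd(g, n) = 1
gcd(8, 12) = 4
Since gcd = 4 ≠ 1, ⟨8⟩ has order 3 < 12, so 8 is not a generator.

No, 8 does not generate ℤ_12


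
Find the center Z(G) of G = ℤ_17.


Z(G) = {g ∈ G | gx = xg for all x ∈ G}
ℤ_17 is abelian, so Z(G) = G

Z(ℤ_17) = ℤ_17


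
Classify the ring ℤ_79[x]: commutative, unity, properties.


ℤ_79 is a field (n prime), so ℤ_79[x] is a commutative integral domain with unity
Commutative: Yes
Integral domain: Yes
Has unity: Yes

ℤ_79[x]: Commutative=Yes, Unity=Yes


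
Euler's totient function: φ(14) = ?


φ(n) = count of k ∈ {1,...,n} with gcd(k,n)=1
Coprimes to 14: {1, 3, 5, 9, 11, 13}
Count: 6

φ(14) = 6


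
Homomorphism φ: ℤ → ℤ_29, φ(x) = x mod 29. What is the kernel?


Kernel = preimage of identity
ker(φ) = {x ∈ ℤ : x ≡ 0 (mod 29)} = 29ℤ = {0, ±29, ±58, ...}

ker(φ) = 29ℤ


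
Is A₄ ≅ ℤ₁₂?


Comparing A₄ and ℤ₁₂:
A₄ is non-abelian, ℤ₁₂ is abelian

No, A₄ ≇ ℤ₁₂


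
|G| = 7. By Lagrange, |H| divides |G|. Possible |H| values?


Lagrange's theorem: |H| divides |G|
|G| = 7
Divisors of 7: 1, 7

Possible subgroup orders: {1, 7}


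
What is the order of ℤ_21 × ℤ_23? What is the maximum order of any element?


|ℤ_21 × ℤ_23| = 21 × 23 = 483
Max element order = lcm(21,23) = 483
Cyclic? Yes (gcd=1)

|ℤ_21×ℤ_23| = 483, max element order = 483


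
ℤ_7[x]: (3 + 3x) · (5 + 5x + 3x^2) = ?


Expand and collect like terms; reduce coefficients mod 7:
x^0: 3·5 = 15 ≡ 1 (mod 7)
x^1: 3·5 + 3·5 = 30 ≡ 2 (mod 7)
x^2: 3·3 + 3·5 = 24 ≡ 3 (mod 7)
x^3: 3·3 = 9 ≡ 2 (mod 7)
Result: 1 + 2x + 3x^2 + 2x^3

f · g = 1 + 2x + 3x^2 + 2x^3


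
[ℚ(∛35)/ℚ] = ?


∛35 has minimal polynomial x³ - 35 (irreducible over ℚ since 35 is not a perfect cube)

[ℚ(∛35)/ℚ] = 3


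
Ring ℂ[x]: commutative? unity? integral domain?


Polynomial ring over ℂ (an integral domain) is a commutative integral domain with unity 1
Commutative: Yes
Integral domain: Yes
Has unity: Yes

ℂ[x]: Commutative=Yes, Unity=Yes


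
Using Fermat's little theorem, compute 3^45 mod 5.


Fermat's little theorem: if p is prime and gcd(a,p)=1, then a^(p-1) ≡ 1 (mod p)
p = 5 is prime, gcd(3,5) = 1
Reduce exponent: 45 mod 4 = 1
So 3^45 ≡ 3^1 (mod 5)
3^1 mod 5 = 3

3^45 ≡ 3 (mod 5)


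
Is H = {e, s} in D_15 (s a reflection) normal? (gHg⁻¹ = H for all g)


H = {e, s} in D_15 (s a reflection)
r·s·r⁻¹ = sr⁻² ≠ s for n ≥ 3, so {e, s} is not closed under conjugation

No, not a normal subgroup


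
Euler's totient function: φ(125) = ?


Factor n: 125 = 5^3
φ(n) = n · ∏(1 - 1/p) over distinct primes p | n
φ(125) = 125 · (1 - 1/5) = 100

φ(125) = 100


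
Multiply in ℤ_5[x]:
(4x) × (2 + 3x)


Expand and collect like terms; reduce coefficients mod 5:
x^0: 0·2 = 0 ≡ 0 (mod 5)
x^1: 0·3 + 4·2 = 8 ≡ 3 (mod 5)
x^2: 4·3 = 12 ≡ 2 (mod 5)
Result: 3x + 2x^2

f · g = 3x + 2x^2


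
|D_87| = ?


|D_n| = 2n (n rotations and n reflections)
|D_87| = 2×87 = 174

|D_87| = 174


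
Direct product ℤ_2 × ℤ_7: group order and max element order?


|ℤ_2 × ℤ_7| = 2 × 7 = 14
Max element order = lcm(2,7) = 14
Cyclic? Yes (gcd=1)

|ℤ_2×ℤ_7| = 14, max element order = 14


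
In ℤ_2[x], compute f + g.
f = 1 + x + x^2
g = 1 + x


Add coefficients mod 2:
x^0: 1 + 1 = 0 (mod 2)
x^1: 1 + 1 = 0 (mod 2)
x^2: 1 + 0 = 1 (mod 2)
Result: x^2

f + g = x^2


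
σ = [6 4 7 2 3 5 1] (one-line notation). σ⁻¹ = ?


To find σ⁻¹, swap domain and range:
σ(1) = 6 → σ⁻¹(6) = 1
σ(2) = 4 → σ⁻¹(4) = 2
σ(3) = 7 → σ⁻¹(7) = 3
σ(4) = 2 → σ⁻¹(2) = 4
σ(5) = 3 → σ⁻¹(3) = 5
σ(6) = 5 → σ⁻¹(5) = 6
σ(7) = 1 → σ⁻¹(1) = 7

σ⁻¹ = [7 4 5 2 6 1 3]


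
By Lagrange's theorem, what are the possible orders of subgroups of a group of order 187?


Lagrange's theorem: |H| divides |G|
|G| = 187
Divisors of 187: 1, 11, 17, 187

Possible subgroup orders: {1, 11, 17, 187}


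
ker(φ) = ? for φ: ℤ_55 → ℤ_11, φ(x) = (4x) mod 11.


Kernel = preimage of identity
ker(φ) = {x ∈ ℤ_55 : 4x ≡ 0 (mod 11)}. Since 11 | 55, φ is well-defined. The kernel is the cyclic subgroup ⟨11⟩ of ℤ_55 (order 5), i.e. {0, 11, 22, 33, 44}

ker(φ) = {0, 11, 22, 33, 44}


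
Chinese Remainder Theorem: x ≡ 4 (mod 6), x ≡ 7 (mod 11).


m₁ = 6, m₂ = 11, gcd = 1, so CRT applies. M = m₁·m₂ = 66
Let M₁ = M/m₁ = 11, M₂ = M/m₂ = 6
Find y₁ ≡ M₁⁻¹ (mod m₁): 11⁻¹ ≡ 5 (mod 6)
Find y₂ ≡ M₂⁻¹ (mod m₂): 6⁻¹ ≡ 2 (mod 11)
x = a₁·M₁·y₁ + a₂·M₂·y₂ = 4·11·5 + 7·6·2 = 304
Reduce mod 66: x ≡ 40
Check: 40 mod 6 = 4 ✓, 40 mod 11 = 7 ✓

x ≡ 40 (mod 66)


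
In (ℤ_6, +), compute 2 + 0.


Operation: addition mod 6
2 + 0 = (a + b) mod 6 with a = 2, b = 0

2 + 0 = 2


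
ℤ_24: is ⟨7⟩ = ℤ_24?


g generates ℤ_n iff gcd(g, n) = 1
gcd(7, 24) = 1
Since gcd = 1, 7 is a generator.

Yes, 7 generates ℤ_24


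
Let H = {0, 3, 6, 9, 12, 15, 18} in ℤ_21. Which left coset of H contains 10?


10 + H = {10 + h (mod 21) : h ∈ H}
10+0=10, 10+3=13, 10+6=16, 10+9=19, 10+12=1, 10+15=4, 10+18=7
10 + H = {1, 4, 7, 10, 13, 16, 19} = 1 + H

10 + H = {1, 4, 7, 10, 13, 16, 19}


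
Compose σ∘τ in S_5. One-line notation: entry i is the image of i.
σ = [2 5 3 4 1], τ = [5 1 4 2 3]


σ∘τ: apply τ first, then σ
1 →τ 5 →σ 1
2 →τ 1 →σ 2
3 →τ 4 →σ 4
4 →τ 2 →σ 5
5 →τ 3 →σ 3

σ∘τ = [1 2 4 5 3]


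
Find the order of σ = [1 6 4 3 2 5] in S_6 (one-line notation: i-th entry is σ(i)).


Cycle decomposition: (2 6 5) (3 4)
Cycle lengths: 3, 2
Order = lcm(3, 2) = 6

ord(σ) = 6


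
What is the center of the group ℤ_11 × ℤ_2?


Z(G) = {g ∈ G | gx = xg for all x ∈ G}
Direct product of abelian groups is abelian, so Z(G) = G

Z(ℤ_11 × ℤ_2) = ℤ_11 × ℤ_2


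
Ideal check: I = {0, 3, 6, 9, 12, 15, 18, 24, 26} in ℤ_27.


Check ideal conditions for I = {0, 3, 6, 9, 12, 15, 18, 24, 26} in ℤ_27:
(1) I is an additive subgroup? No
(2) For r ∈ ℤ_27 and a ∈ I: r·a ∈ I? No  [counterexample: r=2, a=24, r·a mod 27 = 21 ∉ I]

No, I is not an ideal of ℤ_27


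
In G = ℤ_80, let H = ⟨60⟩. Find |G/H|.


|⟨60⟩| = n / gcd(60, 80) = 80 / 20 = 4
H is normal (ℤ_80 is abelian).
|G/H| = |G| / |H| = 80 / 4 = 20

|G/H| = 20


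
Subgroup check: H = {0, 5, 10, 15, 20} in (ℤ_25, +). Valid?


Subgroup test for H = {0, 5, 10, 15, 20} in (ℤ_25, +):
(1) 0 ∈ H? Yes
(2) Closure: for all a,b ∈ H, (a+b) mod 25 ∈ H? Yes
(3) Inverses: for all a ∈ H, -a mod 25 ∈ H? Yes

Yes, H is a subgroup of ℤ_25


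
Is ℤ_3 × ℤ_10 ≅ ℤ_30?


Comparing ℤ_3 × ℤ_10 and ℤ_30:
gcd(3,10) = 1, so ℤ_3 × ℤ_10 ≅ ℤ_30 (CRT)

Yes, ℤ_3 × ℤ_10 ≅ ℤ_30


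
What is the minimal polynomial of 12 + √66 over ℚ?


Let α = 12 + √66. Then α - 12 = √66, so (α - 12)² = 66, giving α² - 24α + 78 = 0. Degree 2 and α ∉ ℚ, so this is the minimal polynomial.

Minimal polynomial: x² - 24x + 78


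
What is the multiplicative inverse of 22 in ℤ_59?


Use the extended Euclidean algorithm to write 1 = 22·s + 59·t; then s mod 59 is the inverse.
Euclidean algorithm:
  22 = 0·59 + 22
  59 = 2·22 + 15
  22 = 1·15 + 7
  15 = 2·7 + 1
  7 = 7·1 + 0
gcd(22,59) = 1
Back-substitution gives: 22·(-8) + 59·(3) = 1
So 22⁻¹ ≡ -8 ≡ 51 (mod 59)
Check: 22 × 51 = 1122 ≡ 1 (mod 59) ✓

22⁻¹ ≡ 51 (mod 59)


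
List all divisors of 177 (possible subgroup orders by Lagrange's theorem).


Lagrange's theorem: |H| divides |G|
|G| = 177
Divisors of 177: 1, 3, 59, 177

Possible subgroup orders: {1, 3, 59, 177}


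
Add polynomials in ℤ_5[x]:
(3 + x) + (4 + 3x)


Add coefficients mod 5:
x^0: 3 + 4 = 2 (mod 5)
x^1: 1 + 3 = 4 (mod 5)
Result: 2 + 4x

f + g = 2 + 4x


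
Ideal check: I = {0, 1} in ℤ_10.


Check ideal conditions for I = {0, 1} in ℤ_10:
(1) I is an additive subgroup? No
(2) For r ∈ ℤ_10 and a ∈ I: r·a ∈ I? No  [counterexample: r=2, a=1, r·a mod 10 = 2 ∉ I]

No, I is not an ideal of ℤ_10


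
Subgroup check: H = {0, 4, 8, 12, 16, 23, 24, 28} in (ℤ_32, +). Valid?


Subgroup test for H = {0, 4, 8, 12, 16, 23, 24, 28} in (ℤ_32, +):
(1) 0 ∈ H? Yes
(2) Closure: for all a,b ∈ H, (a+b) mod 32 ∈ H? No  [counterexample: 4 + 16 = 20 ∉ H]
(3) Inverses: for all a ∈ H, -a mod 32 ∈ H? No

No, H is not a subgroup of ℤ_32


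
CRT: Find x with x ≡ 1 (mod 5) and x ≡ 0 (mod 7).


m₁ = 5, m₂ = 7, gcd = 1, so CRT applies. M = m₁·m₂ = 35
Let M₁ = M/m₁ = 7, M₂ = M/m₂ = 5
Find y₁ ≡ M₁⁻¹ (mod m₁): 7⁻¹ ≡ 3 (mod 5)
Find y₂ ≡ M₂⁻¹ (mod m₂): 5⁻¹ ≡ 3 (mod 7)
x = a₁·M₁·y₁ + a₂·M₂·y₂ = 1·7·3 + 0·5·3 = 21
Reduce mod 35: x ≡ 21
Check: 21 mod 5 = 1 ✓, 21 mod 7 = 0 ✓

x ≡ 21 (mod 35)


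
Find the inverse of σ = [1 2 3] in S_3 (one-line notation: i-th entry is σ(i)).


To find σ⁻¹, swap domain and range:
σ(1) = 1 → σ⁻¹(1) = 1
σ(2) = 2 → σ⁻¹(2) = 2
σ(3) = 3 → σ⁻¹(3) = 3

σ⁻¹ = [1 2 3]


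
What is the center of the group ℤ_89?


Z(G) = {g ∈ G | gx = xg for all x ∈ G}
ℤ_89 is abelian, so Z(G) = G

Z(ℤ_89) = ℤ_89


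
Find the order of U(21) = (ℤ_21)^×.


U(n) is the group of units mod n; |U(n)| = φ(n)
|U(21)| = φ(21) = 12

|U(21) = (ℤ_21)^×| = 12


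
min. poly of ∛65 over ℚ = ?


∛65 satisfies x³ - 65 = 0, irreducible over ℚ (no rational root; 65 is not a perfect cube)

Minimal polynomial: x³ - 65


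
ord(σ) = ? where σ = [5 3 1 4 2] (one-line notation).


Cycle decomposition: (1 5 2 3)
Cycle lengths: 4
Order = lcm(4) = 4

ord(σ) = 4


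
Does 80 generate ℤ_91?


g generates ℤ_n iff gcd(g, n) = 1
gcd(80, 91) = 1
Since gcd = 1, 80 is a generator.

Yes, 80 generates ℤ_91


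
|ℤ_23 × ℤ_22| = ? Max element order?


|ℤ_23 × ℤ_22| = 23 × 22 = 506
Max element order = lcm(23,22) = 506
Cyclic? Yes (gcd=1)

|ℤ_23×ℤ_22| = 506, max element order = 506


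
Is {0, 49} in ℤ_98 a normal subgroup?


H = {0, 49} in ℤ_98
ℤ_98 is abelian; every subgroup of an abelian group is normal

Yes, normal subgroup


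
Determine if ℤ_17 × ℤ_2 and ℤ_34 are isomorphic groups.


Comparing ℤ_17 × ℤ_2 and ℤ_34:
gcd(17,2) = 1, so ℤ_17 × ℤ_2 ≅ ℤ_34 (CRT)

Yes, ℤ_17 × ℤ_2 ≅ ℤ_34


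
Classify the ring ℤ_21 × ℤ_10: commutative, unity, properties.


Direct product ring; commutative with unity (1,1); but (1,0)·(0,1) = (0,0) gives zero divisors, so not an integral domain
Commutative: Yes
Integral domain: No
Has unity: Yes

ℤ_21 × ℤ_10: Commutative=Yes, Unity=Yes


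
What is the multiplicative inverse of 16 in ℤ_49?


Use the extended Euclidean algorithm to write 1 = 16·s + 49·t; then s mod 49 is the inverse.
Euclidean algorithm:
  16 = 0·49 + 16
  49 = 3·16 + 1
  16 = 16·1 + 0
gcd(16,49) = 1
Back-substitution gives: 16·(-3) + 49·(1) = 1
So 16⁻¹ ≡ -3 ≡ 46 (mod 49)
Check: 16 × 46 = 736 ≡ 1 (mod 49) ✓

16⁻¹ ≡ 46 (mod 49)


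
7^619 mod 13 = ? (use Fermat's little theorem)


Fermat's little theorem: if p is prime and gcd(a,p)=1, then a^(p-1) ≡ 1 (mod p)
p = 13 is prime, gcd(7,13) = 1
Reduce exponent: 619 mod 12 = 7
So 7^619 ≡ 7^7 (mod 13)
7^7 mod 13 = 6

7^619 ≡ 6 (mod 13)


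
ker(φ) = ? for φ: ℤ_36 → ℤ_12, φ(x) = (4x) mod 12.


Kernel = preimage of identity
ker(φ) = {x ∈ ℤ_36 : 4x ≡ 0 (mod 12)}. Since 12 | 36, φ is well-defined. The kernel is the cyclic subgroup ⟨3⟩ of ℤ_36 (order 12), i.e. {0, 3, 6, 9, 12, 15, 18, 21, 24, 27, 30, 33}

ker(φ) = {0, 3, 6, 9, 12, 15, 18, 21, 24, 27, 30, 33}


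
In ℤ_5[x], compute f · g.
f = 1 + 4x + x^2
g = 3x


Expand and collect like terms; reduce coefficients mod 5:
x^0: 1·0 = 0 ≡ 0 (mod 5)
x^1: 1·3 + 4·0 = 3 ≡ 3 (mod 5)
x^2: 4·3 + 1·0 = 12 ≡ 2 (mod 5)
x^3: 1·3 = 3 ≡ 3 (mod 5)
Result: 3x + 2x^2 + 3x^3

f · g = 3x + 2x^2 + 3x^3


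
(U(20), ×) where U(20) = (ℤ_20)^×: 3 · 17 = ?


Operation: multiplication mod 20
3 · 17 = (a × b) mod 20 with a = 3, b = 17

3 · 17 = 11


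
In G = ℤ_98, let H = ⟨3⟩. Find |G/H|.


|⟨3⟩| = n / gcd(3, 98) = 98 / 1 = 98
H is normal (ℤ_98 is abelian).
|G/H| = |G| / |H| = 98 / 98 = 1

|G/H| = 1


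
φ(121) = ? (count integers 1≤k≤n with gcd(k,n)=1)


Factor n: 121 = 11^2
φ(n) = n · ∏(1 - 1/p) over distinct primes p | n
φ(121) = 121 · (1 - 1/11) = 110

φ(121) = 110


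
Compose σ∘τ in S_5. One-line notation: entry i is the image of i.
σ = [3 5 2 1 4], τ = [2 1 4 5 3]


σ∘τ: apply τ first, then σ
1 →τ 2 →σ 5
2 →τ 1 →σ 3
3 →τ 4 →σ 1
4 →τ 5 →σ 4
5 →τ 3 →σ 2

σ∘τ = [5 3 1 4 2]


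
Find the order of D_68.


|D_n| = 2n (n rotations and n reflections)
|D_68| = 2×68 = 136

|D_68| = 136


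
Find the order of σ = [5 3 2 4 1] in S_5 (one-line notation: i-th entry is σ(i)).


Cycle decomposition: (1 5) (2 3)
Cycle lengths: 2, 2
Order = lcm(2, 2) = 2

ord(σ) = 2


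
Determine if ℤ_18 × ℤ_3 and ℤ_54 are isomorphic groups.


Comparing ℤ_18 × ℤ_3 and ℤ_54:
gcd(18,3) = 3 ≠ 1. Max element order in ℤ_18×ℤ_3 is lcm(18,3) = 18 < 54, so it has no element of order 54

No, ℤ_18 × ℤ_3 ≇ ℤ_54


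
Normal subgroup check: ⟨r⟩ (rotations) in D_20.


H = ⟨r⟩ (rotations) in D_20
The rotation subgroup ⟨r⟩ has index 2 in D_20, so it is normal

Yes, normal subgroup


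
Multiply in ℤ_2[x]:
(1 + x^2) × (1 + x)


Expand and collect like terms; reduce coefficients mod 2:
x^0: 1·1 = 1 ≡ 1 (mod 2)
x^1: 1·1 + 0·1 = 1 ≡ 1 (mod 2)
x^2: 0·1 + 1·1 = 1 ≡ 1 (mod 2)
x^3: 1·1 = 1 ≡ 1 (mod 2)
Result: 1 + x + x^2 + x^3

f · g = 1 + x + x^2 + x^3


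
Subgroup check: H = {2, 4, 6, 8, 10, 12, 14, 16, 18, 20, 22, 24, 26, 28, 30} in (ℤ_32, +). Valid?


Subgroup test for H = {2, 4, 6, 8, 10, 12, 14, 16, 18, 20, 22, 24, 26, 28, 30} in (ℤ_32, +):
(1) 0 ∈ H? No
(2) Closure: for all a,b ∈ H, (a+b) mod 32 ∈ H? No  [counterexample: 2 + 30 = 0 ∉ H]
(3) Inverses: for all a ∈ H, -a mod 32 ∈ H? Yes

No, H is not a subgroup of ℤ_32


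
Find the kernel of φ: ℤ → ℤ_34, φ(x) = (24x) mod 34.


Kernel = preimage of identity
ker(φ) = {x ∈ ℤ : 24x ≡ 0 (mod 34)}. gcd(24,34) = 2, so 24x ≡ 0 (mod 34) ⟺ x ≡ 0 (mod 34/2 = 17). Hence ker(φ) = 17ℤ

ker(φ) = 17ℤ


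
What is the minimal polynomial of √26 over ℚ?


√26 satisfies x² - 26 = 0, irreducible over ℚ since 26 is squarefree

Minimal polynomial: x² - 26


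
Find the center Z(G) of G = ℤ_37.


Z(G) = {g ∈ G | gx = xg for all x ∈ G}
ℤ_37 is abelian, so Z(G) = G

Z(ℤ_37) = ℤ_37


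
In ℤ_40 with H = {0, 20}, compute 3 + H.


3 + H = {3 + h (mod 40) : h ∈ H}
3+0=3, 3+20=23

3 + H = {3, 23}


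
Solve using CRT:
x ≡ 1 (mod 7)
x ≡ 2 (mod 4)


m₁ = 7, m₂ = 4, gcd = 1, so CRT applies. M = m₁·m₂ = 28
Let M₁ = M/m₁ = 4, M₂ = M/m₂ = 7
Find y₁ ≡ M₁⁻¹ (mod m₁): 4⁻¹ ≡ 2 (mod 7)
Find y₂ ≡ M₂⁻¹ (mod m₂): 7⁻¹ ≡ 3 (mod 4)
x = a₁·M₁·y₁ + a₂·M₂·y₂ = 1·4·2 + 2·7·3 = 50
Reduce mod 28: x ≡ 22
Check: 22 mod 7 = 1 ✓, 22 mod 4 = 2 ✓

x ≡ 22 (mod 28)


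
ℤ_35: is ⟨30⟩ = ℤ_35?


g generates ℤ_n iff gcd(g, n) = 1
gcd(30, 35) = 5
Since gcd = 5 ≠ 1, ⟨30⟩ has order 7 < 35, so 30 is not a generator.

No, 30 does not generate ℤ_35


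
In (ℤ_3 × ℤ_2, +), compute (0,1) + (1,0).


Operation: componentwise addition mod (3, 2)
(0,1) + (1,0) = ((a₁+b₁) mod 3, (a₂+b₂) mod 2) with a = (0,1), b = (1,0)

(0,1) + (1,0) = (1,1)


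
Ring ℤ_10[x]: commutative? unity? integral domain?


ℤ_10 has zero divisors (2·5 ≡ 0), and these lift to constant zero divisors in ℤ_10[x]; so not an integral domain
Commutative: Yes
Integral domain: No
Has unity: Yes

ℤ_10[x]: Commutative=Yes, Unity=Yes


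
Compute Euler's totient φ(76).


Factor n: 76 = 2^2 × 19
φ(n) = n · ∏(1 - 1/p) over distinct primes p | n
φ(76) = 76 · (1 - 1/2) · (1 - 1/19) = 36

φ(76) = 36


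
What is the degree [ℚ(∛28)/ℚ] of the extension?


∛28 has minimal polynomial x³ - 28 (irreducible over ℚ since 28 is not a perfect cube)

[ℚ(∛28)/ℚ] = 3


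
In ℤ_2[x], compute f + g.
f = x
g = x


Add coefficients mod 2:
x^0: 0 + 0 = 0 (mod 2)
x^1: 1 + 1 = 0 (mod 2)
Result: 0

f + g = 0


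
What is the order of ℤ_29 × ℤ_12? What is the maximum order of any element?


|ℤ_29 × ℤ_12| = 29 × 12 = 348
Max element order = lcm(29,12) = 348
Cyclic? Yes (gcd=1)

|ℤ_29×ℤ_12| = 348, max element order = 348


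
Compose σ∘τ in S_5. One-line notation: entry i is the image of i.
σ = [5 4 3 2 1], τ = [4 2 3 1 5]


σ∘τ: apply τ first, then σ
1 →τ 4 →σ 2
2 →τ 2 →σ 4
3 →τ 3 →σ 3
4 →τ 1 →σ 5
5 →τ 5 →σ 1

σ∘τ = [2 4 3 5 1]


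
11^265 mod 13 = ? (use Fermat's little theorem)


Fermat's little theorem: if p is prime and gcd(a,p)=1, then a^(p-1) ≡ 1 (mod p)
p = 13 is prime, gcd(11,13) = 1
Reduce exponent: 265 mod 12 = 1
So 11^265 ≡ 11^1 (mod 13)
11^1 mod 13 = 11

11^265 ≡ 11 (mod 13)


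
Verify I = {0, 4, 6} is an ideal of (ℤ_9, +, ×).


Check ideal conditions for I = {0, 4, 6} in ℤ_9:
(1) I is an additive subgroup? No
(2) For r ∈ ℤ_9 and a ∈ I: r·a ∈ I? No  [counterexample: r=2, a=4, r·a mod 9 = 8 ∉ I]

No, I is not an ideal of ℤ_9


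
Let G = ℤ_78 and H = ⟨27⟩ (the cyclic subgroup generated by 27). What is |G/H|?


|⟨27⟩| = n / gcd(27, 78) = 78 / 3 = 26
H is normal (ℤ_78 is abelian).
|G/H| = |G| / |H| = 78 / 26 = 3

|G/H| = 3


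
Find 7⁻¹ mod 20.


Use the extended Euclidean algorithm to write 1 = 7·s + 20·t; then s mod 20 is the inverse.
Euclidean algorithm:
  7 = 0·20 + 7
  20 = 2·7 + 6
  7 = 1·6 + 1
  6 = 6·1 + 0
gcd(7,20) = 1
Back-substitution gives: 7·(3) + 20·(-1) = 1
So 7⁻¹ ≡ 3 ≡ 3 (mod 20)
Check: 7 × 3 = 21 ≡ 1 (mod 20) ✓

7⁻¹ ≡ 3 (mod 20)


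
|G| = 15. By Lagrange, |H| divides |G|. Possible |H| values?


Lagrange's theorem: |H| divides |G|
|G| = 15
Divisors of 15: 1, 3, 5, 15

Possible subgroup orders: {1, 3, 5, 15}


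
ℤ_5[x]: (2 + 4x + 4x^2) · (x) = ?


Expand and collect like terms; reduce coefficients mod 5:
x^0: 2·0 = 0 ≡ 0 (mod 5)
x^1: 2·1 + 4·0 = 2 ≡ 2 (mod 5)
x^2: 4·1 + 4·0 = 4 ≡ 4 (mod 5)
x^3: 4·1 = 4 ≡ 4 (mod 5)
Result: 2x + 4x^2 + 4x^3

f · g = 2x + 4x^2 + 4x^3


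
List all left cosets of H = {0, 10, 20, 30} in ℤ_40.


H = {0, 10, 20, 30}, |H| = 4
Number of cosets = |G|/|H| = 40/4 = 10
0 + H = {0, 10, 20, 30}
1 + H = {1, 11, 21, 31}
2 + H = {2, 12, 22, 32}
3 + H = {3, 13, 23, 33}
4 + H = {4, 14, 24, 34}
5 + H = {5, 15, 25, 35}
6 + H = {6, 16, 26, 36}
7 + H = {7, 17, 27, 37}
8 + H = {8, 18, 28, 38}
9 + H = {9, 19, 29, 39}

Cosets: 0+H={0,10,20,30}; 1+H={1,11,21,31}; 2+H={2,12,22,32}; 3+H={3,13,23,33}; 4+H={4,14,24,34}; 5+H={5,15,25,35}; 6+H={6,16,26,36}; 7+H={7,17,27,37}; 8+H={8,18,28,38}; 9+H={9,19,29,39}


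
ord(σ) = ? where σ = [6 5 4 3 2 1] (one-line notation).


Cycle decomposition: (1 6) (2 5) (3 4)
Cycle lengths: 2, 2, 2
Order = lcm(2, 2, 2) = 2

ord(σ) = 2


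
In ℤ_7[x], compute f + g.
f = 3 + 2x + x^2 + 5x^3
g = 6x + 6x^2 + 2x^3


Add coefficients mod 7:
x^0: 3 + 0 = 3 (mod 7)
x^1: 2 + 6 = 1 (mod 7)
x^2: 1 + 6 = 0 (mod 7)
x^3: 5 + 2 = 0 (mod 7)
Result: 3 + x

f + g = 3 + x


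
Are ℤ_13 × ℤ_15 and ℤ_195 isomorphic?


Comparing ℤ_13 × ℤ_15 and ℤ_195:
gcd(13,15) = 1, so ℤ_13 × ℤ_15 ≅ ℤ_195 (CRT)

Yes, ℤ_13 × ℤ_15 ≅ ℤ_195


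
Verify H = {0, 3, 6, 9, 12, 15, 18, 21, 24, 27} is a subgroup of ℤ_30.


Subgroup test for H = {0, 3, 6, 9, 12, 15, 18, 21, 24, 27} in (ℤ_30, +):
(1) 0 ∈ H? Yes
(2) Closure: for all a,b ∈ H, (a+b) mod 30 ∈ H? Yes
(3) Inverses: for all a ∈ H, -a mod 30 ∈ H? Yes

Yes, H is a subgroup of ℤ_30


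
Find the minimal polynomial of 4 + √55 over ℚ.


Let α = 4 + √55. Then α - 4 = √55, so (α - 4)² = 55, giving α² - 8α - 39 = 0. Degree 2 and α ∉ ℚ, so this is the minimal polynomial.

Minimal polynomial: x² - 8x - 39


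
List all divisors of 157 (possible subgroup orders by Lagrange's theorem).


Lagrange's theorem: |H| divides |G|
|G| = 157
Divisors of 157: 1, 157

Possible subgroup orders: {1, 157}


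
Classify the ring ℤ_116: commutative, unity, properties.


ℤ_116 is a commutative ring with unity 1; 116 = 2×58 is composite, so 2·58 ≡ 0 gives zero divisors (not an integral domain)
Commutative: Yes
Integral domain: No
Has unity: Yes

ℤ_116: Commutative=Yes, Unity=Yes


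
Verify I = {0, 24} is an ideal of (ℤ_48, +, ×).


Check ideal conditions for I = {0, 24} in ℤ_48:
(1) I is an additive subgroup? Yes
(2) For r ∈ ℤ_48 and a ∈ I: r·a ∈ I? Yes

Yes, I is an ideal of ℤ_48


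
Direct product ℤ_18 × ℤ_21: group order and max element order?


|ℤ_18 × ℤ_21| = 18 × 21 = 378
Max element order = lcm(18,21) = 126
Cyclic? No (gcd=3)

|ℤ_18×ℤ_21| = 378, max element order = 126


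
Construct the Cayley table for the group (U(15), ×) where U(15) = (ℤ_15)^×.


Elements: {1, 2, 4, 7, 8, 11, 13, 14}
Operation: multiplication mod 15
Entry (a, b) = (a × b) mod 15

Cayley table:
   |  1 |  2 |  4 |  7 |  8 | 11 | 13 | 14
 1 |  1 |  2 |  4 |  7 |  8 | 11 | 13 | 14
 2 |  2 |  4 |  8 | 14 |  1 |  7 | 11 | 13
 4 |  4 |  8 |  1 | 13 |  2 | 14 |  7 | 11
 7 |  7 | 14 | 13 |  4 | 11 |  2 |  1 |  8
 8 |  8 |  1 |  2 | 11 |  4 | 13 | 14 |  7
11 | 11 |  7 | 14 |  2 | 13 |  1 |  8 |  4
13 | 13 | 11 |  7 |  1 | 14 |  8 |  4 |  2
14 | 14 | 13 | 11 |  8 |  7 |  4 |  2 |  1


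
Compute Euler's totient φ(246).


Factor n: 246 = 2 × 3 × 41
φ(n) = n · ∏(1 - 1/p) over distinct primes p | n
φ(246) = 246 · (1 - 1/2) · (1 - 1/3) · (1 - 1/41) = 80

φ(246) = 80


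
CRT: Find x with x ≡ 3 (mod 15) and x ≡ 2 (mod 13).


m₁ = 15, m₂ = 13, gcd = 1, so CRT applies. M = m₁·m₂ = 195
Let M₁ = M/m₁ = 13, M₂ = M/m₂ = 15
Find y₁ ≡ M₁⁻¹ (mod m₁): 13⁻¹ ≡ 7 (mod 15)
Find y₂ ≡ M₂⁻¹ (mod m₂): 15⁻¹ ≡ 7 (mod 13)
x = a₁·M₁·y₁ + a₂·M₂·y₂ = 3·13·7 + 2·15·7 = 483
Reduce mod 195: x ≡ 93
Check: 93 mod 15 = 3 ✓, 93 mod 13 = 2 ✓

x ≡ 93 (mod 195)


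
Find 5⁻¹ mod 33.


Use the extended Euclidean algorithm to write 1 = 5·s + 33·t; then s mod 33 is the inverse.
Euclidean algorithm:
  5 = 0·33 + 5
  33 = 6·5 + 3
  5 = 1·3 + 2
  3 = 1·2 + 1
  2 = 2·1 + 0
gcd(5,33) = 1
Back-substitution gives: 5·(-13) + 33·(2) = 1
So 5⁻¹ ≡ -13 ≡ 20 (mod 33)
Check: 5 × 20 = 100 ≡ 1 (mod 33) ✓

5⁻¹ ≡ 20 (mod 33)


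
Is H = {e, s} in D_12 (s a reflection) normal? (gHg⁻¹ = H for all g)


H = {e, s} in D_12 (s a reflection)
r·s·r⁻¹ = sr⁻² ≠ s for n ≥ 3, so {e, s} is not closed under conjugation

No, not a normal subgroup


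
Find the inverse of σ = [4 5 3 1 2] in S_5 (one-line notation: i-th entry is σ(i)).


To find σ⁻¹, swap domain and range:
σ(1) = 4 → σ⁻¹(4) = 1
σ(2) = 5 → σ⁻¹(5) = 2
σ(3) = 3 → σ⁻¹(3) = 3
σ(4) = 1 → σ⁻¹(1) = 4
σ(5) = 2 → σ⁻¹(2) = 5

σ⁻¹ = [4 5 3 1 2]


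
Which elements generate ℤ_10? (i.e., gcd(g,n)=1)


g generates ℤ_n iff gcd(g,n) = 1
Checking each g ∈ {1,...,9}:
gcd(1,10) = 1
gcd(2,10) = 2
gcd(3,10) = 1
gcd(4,10) = 2
gcd(5,10) = 5
gcd(6,10) = 2
gcd(7,10) = 1
gcd(8,10) = 2
gcd(9,10) = 1
Generators: {1, 3, 7, 9}
Number of generators = φ(10) = 4

Generators of ℤ_10 = {1, 3, 7, 9}


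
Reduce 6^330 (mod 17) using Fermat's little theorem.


Fermat's little theorem: if p is prime and gcd(a,p)=1, then a^(p-1) ≡ 1 (mod p)
p = 17 is prime, gcd(6,17) = 1
Reduce exponent: 330 mod 16 = 10
So 6^330 ≡ 6^10 (mod 17)
6^10 mod 17 = 15

6^330 ≡ 15 (mod 17)


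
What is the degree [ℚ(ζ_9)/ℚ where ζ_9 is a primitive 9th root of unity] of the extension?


[ℚ(ζ_n):ℚ] = deg Φ_n(x) = φ(n). Here φ(9) = 6

[ℚ(ζ_9)/ℚ where ζ_9 is a primitive 9th root of unity] = 6


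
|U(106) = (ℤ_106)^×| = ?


U(n) is the group of units mod n; |U(n)| = φ(n)
|U(106)| = φ(106) = 52

|U(106) = (ℤ_106)^×| = 52


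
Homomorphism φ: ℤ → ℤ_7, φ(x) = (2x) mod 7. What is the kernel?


Kernel = preimage of identity
ker(φ) = {x ∈ ℤ : 2x ≡ 0 (mod 7)}. gcd(2,7) = 1, so 2x ≡ 0 (mod 7) ⟺ x ≡ 0 (mod 7/1 = 7). Hence ker(φ) = 7ℤ

ker(φ) = 7ℤ


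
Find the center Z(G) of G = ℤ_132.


Z(G) = {g ∈ G | gx = xg for all x ∈ G}
ℤ_132 is abelian, so Z(G) = G

Z(ℤ_132) = ℤ_132


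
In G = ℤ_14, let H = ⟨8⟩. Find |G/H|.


|⟨8⟩| = n / gcd(8, 14) = 14 / 2 = 7
H is normal (ℤ_14 is abelian).
|G/H| = |G| / |H| = 14 / 7 = 2

|G/H| = 2


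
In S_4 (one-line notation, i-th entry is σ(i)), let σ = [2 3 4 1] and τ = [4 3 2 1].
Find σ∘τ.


σ∘τ: apply τ first, then σ
1 →τ 4 →σ 1
2 →τ 3 →σ 4
3 →τ 2 →σ 3
4 →τ 1 →σ 2

σ∘τ = [1 4 3 2]


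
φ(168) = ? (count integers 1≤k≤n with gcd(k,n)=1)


Factor n: 168 = 2^3 × 3 × 7
φ(n) = n · ∏(1 - 1/p) over distinct primes p | n
φ(168) = 168 · (1 - 1/2) · (1 - 1/3) · (1 - 1/7) = 48

φ(168) = 48


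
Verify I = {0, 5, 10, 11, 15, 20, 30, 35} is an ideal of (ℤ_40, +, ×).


Check ideal conditions for I = {0, 5, 10, 11, 15, 20, 30, 35} in ℤ_40:
(1) I is an additive subgroup? No
(2) For r ∈ ℤ_40 and a ∈ I: r·a ∈ I? No  [counterexample: r=2, a=11, r·a mod 40 = 22 ∉ I]

No, I is not an ideal of ℤ_40


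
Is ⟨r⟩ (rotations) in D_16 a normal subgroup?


H = ⟨r⟩ (rotations) in D_16
The rotation subgroup ⟨r⟩ has index 2 in D_16, so it is normal

Yes, normal subgroup


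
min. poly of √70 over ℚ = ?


√70 satisfies x² - 70 = 0, irreducible over ℚ since 70 is squarefree

Minimal polynomial: x² - 70


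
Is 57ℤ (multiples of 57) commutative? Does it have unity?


57ℤ is a commutative ring under +,× but has no multiplicative identity (1 ∉ 57ℤ); it has no zero divisors, but without unity it is not an integral domain
Commutative: Yes
Integral domain: No
Has unity: No

57ℤ (multiples of 57): Commutative=Yes, Unity=No


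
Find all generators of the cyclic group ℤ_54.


g generates ℤ_n iff gcd(g,n) = 1
Prime factors of 54: 2, 3
Generators are g ∈ {1,...,53} not divisible by any of these primes.
Generators: {1, 5, 7, 11, 13, 17, 19, 23, 25, 29, 31, 35, 37, 41, 43, 47, 49, 53}
Number of generators = φ(54) = 18

Generators of ℤ_54 = {1, 5, 7, 11, 13, 17, 19, 23, 25, 29, 31, 35, 37, 41, 43, 47, 49, 53}


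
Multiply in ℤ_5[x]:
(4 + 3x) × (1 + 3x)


Expand and collect like terms; reduce coefficients mod 5:
x^0: 4·1 = 4 ≡ 4 (mod 5)
x^1: 4·3 + 3·1 = 15 ≡ 0 (mod 5)
x^2: 3·3 = 9 ≡ 4 (mod 5)
Result: 4 + 4x^2

f · g = 4 + 4x^2


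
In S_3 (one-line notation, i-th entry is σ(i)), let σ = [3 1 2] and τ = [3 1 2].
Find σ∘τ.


σ∘τ: apply τ first, then σ
1 →τ 3 →σ 2
2 →τ 1 →σ 3
3 →τ 2 →σ 1

σ∘τ = [2 3 1]


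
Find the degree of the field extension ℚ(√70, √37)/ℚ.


[ℚ(√70,√37):ℚ] = [ℚ(√70,√37):ℚ(√70)]·[ℚ(√70):ℚ] = 2·2 = 4

[ℚ(√70, √37)/ℚ] = 4


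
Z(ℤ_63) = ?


Z(G) = {g ∈ G | gx = xg for all x ∈ G}
ℤ_63 is abelian, so Z(G) = G

Z(ℤ_63) = ℤ_63


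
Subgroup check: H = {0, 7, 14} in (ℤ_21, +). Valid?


Subgroup test for H = {0, 7, 14} in (ℤ_21, +):
(1) 0 ∈ H? Yes
(2) Closure: for all a,b ∈ H, (a+b) mod 21 ∈ H? Yes
(3) Inverses: for all a ∈ H, -a mod 21 ∈ H? Yes

Yes, H is a subgroup of ℤ_21


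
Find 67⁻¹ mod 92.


Use the extended Euclidean algorithm to write 1 = 67·s + 92·t; then s mod 92 is the inverse.
Euclidean algorithm:
  67 = 0·92 + 67
  92 = 1·67 + 25
  67 = 2·25 + 17
  25 = 1·17 + 8
  17 = 2·8 + 1
  8 = 8·1 + 0
gcd(67,92) = 1
Back-substitution gives: 67·(11) + 92·(-8) = 1
So 67⁻¹ ≡ 11 ≡ 11 (mod 92)
Check: 67 × 11 = 737 ≡ 1 (mod 92) ✓

67⁻¹ ≡ 11 (mod 92)


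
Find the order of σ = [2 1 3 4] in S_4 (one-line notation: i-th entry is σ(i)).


Cycle decomposition: (1 2)
Cycle lengths: 2
Order = lcm(2) = 2

ord(σ) = 2


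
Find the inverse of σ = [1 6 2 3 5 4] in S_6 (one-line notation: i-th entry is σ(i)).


To find σ⁻¹, swap domain and range:
σ(1) = 1 → σ⁻¹(1) = 1
σ(2) = 6 → σ⁻¹(6) = 2
σ(3) = 2 → σ⁻¹(2) = 3
σ(4) = 3 → σ⁻¹(3) = 4
σ(5) = 5 → σ⁻¹(5) = 5
σ(6) = 4 → σ⁻¹(4) = 6

σ⁻¹ = [1 3 4 6 5 2]


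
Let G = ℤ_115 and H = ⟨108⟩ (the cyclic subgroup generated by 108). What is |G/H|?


|⟨108⟩| = n / gcd(108, 115) = 115 / 1 = 115
H is normal (ℤ_115 is abelian).
|G/H| = |G| / |H| = 115 / 115 = 1

|G/H| = 1


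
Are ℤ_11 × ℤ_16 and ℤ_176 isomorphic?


Comparing ℤ_11 × ℤ_16 and ℤ_176:
gcd(11,16) = 1, so ℤ_11 × ℤ_16 ≅ ℤ_176 (CRT)

Yes, ℤ_11 × ℤ_16 ≅ ℤ_176


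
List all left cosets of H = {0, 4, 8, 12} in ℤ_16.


H = {0, 4, 8, 12}, |H| = 4
Number of cosets = |G|/|H| = 16/4 = 4
0 + H = {0, 4, 8, 12}
1 + H = {1, 5, 9, 13}
2 + H = {2, 6, 10, 14}
3 + H = {3, 7, 11, 15}

Cosets: 0+H={0,4,8,12}; 1+H={1,5,9,13}; 2+H={2,6,10,14}; 3+H={3,7,11,15}


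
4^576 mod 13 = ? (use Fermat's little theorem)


Fermat's little theorem: if p is prime and gcd(a,p)=1, then a^(p-1) ≡ 1 (mod p)
p = 13 is prime, gcd(4,13) = 1
Reduce exponent: 576 mod 12 = 0
So 4^576 ≡ 4^0 (mod 13)
4^0 = 1

4^576 ≡ 1 (mod 13)


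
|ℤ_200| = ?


ℤ_n has n elements.

|ℤ_200| = 200


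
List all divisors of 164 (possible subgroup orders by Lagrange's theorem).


Lagrange's theorem: |H| divides |G|
|G| = 164
Divisors of 164: 1, 2, 4, 41, 82, 164

Possible subgroup orders: {1, 2, 4, 41, 82, 164}


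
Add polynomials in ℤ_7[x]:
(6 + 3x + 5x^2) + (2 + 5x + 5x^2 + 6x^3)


Add coefficients mod 7:
x^0: 6 + 2 = 1 (mod 7)
x^1: 3 + 5 = 1 (mod 7)
x^2: 5 + 5 = 3 (mod 7)
x^3: 0 + 6 = 6 (mod 7)
Result: 1 + x + 3x^2 + 6x^3

f + g = 1 + x + 3x^2 + 6x^3


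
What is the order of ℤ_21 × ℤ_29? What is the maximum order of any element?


|ℤ_21 × ℤ_29| = 21 × 29 = 609
Max element order = lcm(21,29) = 609
Cyclic? Yes (gcd=1)

|ℤ_21×ℤ_29| = 609, max element order = 609


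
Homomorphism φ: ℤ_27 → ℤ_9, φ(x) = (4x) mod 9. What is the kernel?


Kernel = preimage of identity
ker(φ) = {x ∈ ℤ_27 : 4x ≡ 0 (mod 9)}. Since 9 | 27, φ is well-defined. The kernel is the cyclic subgroup ⟨9⟩ of ℤ_27 (order 3), i.e. {0, 9, 18}

ker(φ) = {0, 9, 18}


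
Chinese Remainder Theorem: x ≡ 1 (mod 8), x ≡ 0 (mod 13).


m₁ = 8, m₂ = 13, gcd = 1, so CRT applies. M = m₁·m₂ = 104
Let M₁ = M/m₁ = 13, M₂ = M/m₂ = 8
Find y₁ ≡ M₁⁻¹ (mod m₁): 13⁻¹ ≡ 5 (mod 8)
Find y₂ ≡ M₂⁻¹ (mod m₂): 8⁻¹ ≡ 5 (mod 13)
x = a₁·M₁·y₁ + a₂·M₂·y₂ = 1·13·5 + 0·8·5 = 65
Reduce mod 104: x ≡ 65
Check: 65 mod 8 = 1 ✓, 65 mod 13 = 0 ✓

x ≡ 65 (mod 104)


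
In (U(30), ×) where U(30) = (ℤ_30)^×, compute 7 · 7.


Operation: multiplication mod 30
7 · 7 = (a × b) mod 30 with a = 7, b = 7

7 · 7 = 19


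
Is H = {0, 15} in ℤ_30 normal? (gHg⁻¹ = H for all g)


H = {0, 15} in ℤ_30
ℤ_30 is abelian; every subgroup of an abelian group is normal

Yes, normal subgroup


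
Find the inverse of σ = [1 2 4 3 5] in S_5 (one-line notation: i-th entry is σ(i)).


To find σ⁻¹, swap domain and range:
σ(1) = 1 → σ⁻¹(1) = 1
σ(2) = 2 → σ⁻¹(2) = 2
σ(3) = 4 → σ⁻¹(4) = 3
σ(4) = 3 → σ⁻¹(3) = 4
σ(5) = 5 → σ⁻¹(5) = 5

σ⁻¹ = [1 2 4 3 5]


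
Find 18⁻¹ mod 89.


Use the extended Euclidean algorithm to write 1 = 18·s + 89·t; then s mod 89 is the inverse.
Euclidean algorithm:
  18 = 0·89 + 18
  89 = 4·18 + 17
  18 = 1·17 + 1
  17 = 17·1 + 0
gcd(18,89) = 1
Back-substitution gives: 18·(5) + 89·(-1) = 1
So 18⁻¹ ≡ 5 ≡ 5 (mod 89)
Check: 18 × 5 = 90 ≡ 1 (mod 89) ✓

18⁻¹ ≡ 5 (mod 89)


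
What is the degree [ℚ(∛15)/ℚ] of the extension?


∛15 has minimal polynomial x³ - 15 (irreducible over ℚ since 15 is not a perfect cube)

[ℚ(∛15)/ℚ] = 3


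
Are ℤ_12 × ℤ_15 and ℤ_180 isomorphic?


Comparing ℤ_12 × ℤ_15 and ℤ_180:
gcd(12,15) = 3 ≠ 1. Max element order in ℤ_12×ℤ_15 is lcm(12,15) = 60 < 180, so it has no element of order 180

No, ℤ_12 × ℤ_15 ≇ ℤ_180


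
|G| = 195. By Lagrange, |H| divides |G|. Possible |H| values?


Lagrange's theorem: |H| divides |G|
|G| = 195
Divisors of 195: 1, 3, 5, 13, 15, 39, 65, 195

Possible subgroup orders: {1, 3, 5, 13, 15, 39, 65, 195}


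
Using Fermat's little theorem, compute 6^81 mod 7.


Fermat's little theorem: if p is prime and gcd(a,p)=1, then a^(p-1) ≡ 1 (mod p)
p = 7 is prime, gcd(6,7) = 1
Reduce exponent: 81 mod 6 = 3
So 6^81 ≡ 6^3 (mod 7)
6^3 mod 7 = 6

6^81 ≡ 6 (mod 7)


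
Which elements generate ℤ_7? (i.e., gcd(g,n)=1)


g generates ℤ_n iff gcd(g,n) = 1
Checking each g ∈ {1,...,6}:
gcd(1,7) = 1
gcd(2,7) = 1
gcd(3,7) = 1
gcd(4,7) = 1
gcd(5,7) = 1
gcd(6,7) = 1
Generators: {1, 2, 3, 4, 5, 6}
Number of generators = φ(7) = 6

Generators of ℤ_7 = {1, 2, 3, 4, 5, 6}


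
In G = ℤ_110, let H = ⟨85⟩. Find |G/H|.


|⟨85⟩| = n / gcd(85, 110) = 110 / 5 = 22
H is normal (ℤ_110 is abelian).
|G/H| = |G| / |H| = 110 / 22 = 5

|G/H| = 5


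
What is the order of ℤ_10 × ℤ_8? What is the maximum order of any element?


|ℤ_10 × ℤ_8| = 10 × 8 = 80
Max element order = lcm(10,8) = 40
Cyclic? No (gcd=2)

|ℤ_10×ℤ_8| = 80, max element order = 40


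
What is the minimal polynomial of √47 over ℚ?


√47 satisfies x² - 47 = 0, irreducible over ℚ since 47 is squarefree

Minimal polynomial: x² - 47


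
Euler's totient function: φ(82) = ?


Factor n: 82 = 2 × 41
φ(n) = n · ∏(1 - 1/p) over distinct primes p | n
φ(82) = 82 · (1 - 1/2) · (1 - 1/41) = 40

φ(82) = 40


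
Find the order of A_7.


|A_n| = n!/2 (even permutations)
|A_7| = 7!/2 = 5040/2 = 2520

|A_7| = 2520


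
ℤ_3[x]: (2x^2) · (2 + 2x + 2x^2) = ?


Expand and collect like terms; reduce coefficients mod 3:
x^0: 0·2 = 0 ≡ 0 (mod 3)
x^1: 0·2 + 0·2 = 0 ≡ 0 (mod 3)
x^2: 0·2 + 0·2 + 2·2 = 4 ≡ 1 (mod 3)
x^3: 0·2 + 2·2 = 4 ≡ 1 (mod 3)
x^4: 2·2 = 4 ≡ 1 (mod 3)
Result: x^2 + x^3 + x^4

f · g = x^2 + x^3 + x^4
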